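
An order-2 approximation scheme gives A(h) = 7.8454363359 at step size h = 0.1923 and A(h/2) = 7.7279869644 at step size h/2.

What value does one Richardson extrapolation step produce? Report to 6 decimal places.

The method has order 2: 2^2 = 4.
Weighted: 30.9119478576 − 7.8454363359 = 23.0665115217
Extrapolated: 23.0665115217 / 3 = 7.6888371739
Gap between inputs: 1.174e-01; correction applied: −0.0391497905.

7.688837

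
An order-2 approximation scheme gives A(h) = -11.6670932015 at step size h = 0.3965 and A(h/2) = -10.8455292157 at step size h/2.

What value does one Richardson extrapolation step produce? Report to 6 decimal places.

Method order is 2; weight 2^2 = 4.
2^2*A(h/2) = -43.3821168628; minus A(h) gives -31.7150236613.
(-31.7150236613) ÷ 3 = -10.5716745538

-10.571675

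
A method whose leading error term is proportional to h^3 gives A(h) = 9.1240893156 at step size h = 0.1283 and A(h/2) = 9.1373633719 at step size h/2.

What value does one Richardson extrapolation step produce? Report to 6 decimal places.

Leading term ∝ h^3; use weight 8 = 2^3.
Numerator 8×A(h/2) − A(h) = 8×9.1373633719 − 9.1240893156 = 63.9748176596
(8×9.1373633719 − 9.1240893156)/(8 − 1) = 9.1392596657

9.139260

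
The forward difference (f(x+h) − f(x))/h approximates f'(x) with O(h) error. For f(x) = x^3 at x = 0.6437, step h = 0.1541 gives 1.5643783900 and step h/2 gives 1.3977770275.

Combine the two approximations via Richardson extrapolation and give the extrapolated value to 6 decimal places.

The method has order 1: 2^1 = 2.
2*1.3977770275 = 2.7955540550; subtract 1.5643783900 → 1.2311756650
Divide by 2^1 − 1 = 1.
R = 1.2311756650/1 = 1.2311756650

1.231176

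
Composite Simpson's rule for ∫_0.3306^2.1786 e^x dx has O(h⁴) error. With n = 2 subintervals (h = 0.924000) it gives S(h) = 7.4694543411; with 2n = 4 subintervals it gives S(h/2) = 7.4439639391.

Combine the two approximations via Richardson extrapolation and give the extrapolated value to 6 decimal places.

Method order is 4; weight 2^4 = 16.
Top: 16(7.4439639391) − (7.4694543411) = 111.6339686845
Divide by 2^4 − 1 = 15.
(16×7.4439639391 − 7.4694543411)/(16 − 1) = 7.4422645790
Shift from A(h/2): −0.0016993601.

7.442265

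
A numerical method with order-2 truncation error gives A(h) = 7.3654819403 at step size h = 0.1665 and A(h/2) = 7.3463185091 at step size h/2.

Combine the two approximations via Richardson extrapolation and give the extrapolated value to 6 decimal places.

Error is O(h^2); halving h shrinks it by 2^2 = 4.
2^2·A(h/2) = 29.3852740364; minus A(h) gives 22.0197920961.
Denominator 4 − 1 = 3.
Result: 7.3399306987

7.339931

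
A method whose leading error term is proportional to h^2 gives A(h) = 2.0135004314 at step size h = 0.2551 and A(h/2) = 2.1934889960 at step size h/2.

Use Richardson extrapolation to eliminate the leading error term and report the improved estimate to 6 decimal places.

2.253485

r = 2, so 2^r = 4.
Numerator 4×A(h/2) − A(h) = 4×2.1934889960 − 2.0135004314 = 6.7604555526
Divide by 2^2 − 1 = 3.
R = 6.7604555526/3 = 2.2534851842
Gap between inputs: 1.800e-01; correction applied: +0.0599961882.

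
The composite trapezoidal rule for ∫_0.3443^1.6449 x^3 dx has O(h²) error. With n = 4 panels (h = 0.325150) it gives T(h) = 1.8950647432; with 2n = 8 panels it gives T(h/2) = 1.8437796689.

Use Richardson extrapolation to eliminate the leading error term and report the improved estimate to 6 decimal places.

1.826685

Method order is 2; weight 2^2 = 4.
Weighted: 7.3751186756 − 1.8950647432 = 5.4800539324
(4*1.8437796689 − 1.8950647432)/(4 − 1) = 1.8266846441
Correction |R − A(h/2)| = 1.710e-02; gap |A(h/2) − A(h)| = 5.129e-02.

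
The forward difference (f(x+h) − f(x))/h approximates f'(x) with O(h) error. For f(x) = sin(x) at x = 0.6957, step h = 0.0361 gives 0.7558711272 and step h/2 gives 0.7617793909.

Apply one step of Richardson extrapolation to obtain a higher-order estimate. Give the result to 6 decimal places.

r = 1: numerator weight 2, denominator 1.
Top: 2(0.7617793909) − (0.7558711272) = 0.7676876546
0.7676876546 ÷ 1 = 0.7676876546

0.767688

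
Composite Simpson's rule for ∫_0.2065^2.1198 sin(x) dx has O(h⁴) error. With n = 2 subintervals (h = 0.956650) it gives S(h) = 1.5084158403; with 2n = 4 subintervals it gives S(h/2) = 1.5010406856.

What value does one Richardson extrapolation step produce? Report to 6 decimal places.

Method order is 4; weight 2^4 = 16.
Weighted: 24.0166509696 − 1.5084158403 = 22.5082351293
R = 22.5082351293/15 = 1.5005490086
Gap between inputs: 7.375e-03; correction applied: −0.0004916770.

1.500549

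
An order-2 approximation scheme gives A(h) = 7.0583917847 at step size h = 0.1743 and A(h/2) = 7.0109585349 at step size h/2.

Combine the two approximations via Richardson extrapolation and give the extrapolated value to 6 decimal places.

6.995147

r = 2: numerator weight 4, denominator 3.
4·7.0109585349 = 28.0438341396; subtract 7.0583917847 → 20.9854423549
Denominator 4 − 1 = 3.
(4·7.0109585349 − 7.0583917847)/(4 − 1) = 6.9951474516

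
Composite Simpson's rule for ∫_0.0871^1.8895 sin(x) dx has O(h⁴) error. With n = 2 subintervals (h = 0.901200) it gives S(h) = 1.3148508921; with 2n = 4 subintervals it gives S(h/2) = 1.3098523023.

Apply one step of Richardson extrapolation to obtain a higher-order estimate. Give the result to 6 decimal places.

With r = 4 the leading error scales as h^4, so the weight is 2^4 = 16.
16×1.3098523023 − 1.3148508921 = 19.6427859447
(16×1.3098523023 − 1.3148508921)/(16 − 1) = 1.3095190630

1.309519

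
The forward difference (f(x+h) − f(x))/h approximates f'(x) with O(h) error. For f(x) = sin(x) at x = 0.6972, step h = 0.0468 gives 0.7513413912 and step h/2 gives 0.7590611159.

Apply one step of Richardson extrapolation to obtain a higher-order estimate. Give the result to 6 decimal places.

0.766781

Method order is 1; weight 2^1 = 2.
2*0.7590611159 − 0.7513413912 = 0.7667808406
Extrapolated: 0.7667808406 / 1 = 0.7667808406
Gap between inputs: 7.720e-03; correction applied: +0.0077197247.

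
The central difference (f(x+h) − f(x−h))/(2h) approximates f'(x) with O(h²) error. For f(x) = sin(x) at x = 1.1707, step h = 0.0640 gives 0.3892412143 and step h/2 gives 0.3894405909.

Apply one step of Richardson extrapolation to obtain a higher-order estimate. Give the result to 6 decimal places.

0.389507

Leading term ∝ h^2; use weight 4 = 2^2.
Weighted: 1.5577623636 − 0.3892412143 = 1.1685211493
(4*0.3894405909 − 0.3892412143)/(4 − 1) = 0.3895070498
Gap between inputs: 1.994e-04; correction applied: +0.0000664589.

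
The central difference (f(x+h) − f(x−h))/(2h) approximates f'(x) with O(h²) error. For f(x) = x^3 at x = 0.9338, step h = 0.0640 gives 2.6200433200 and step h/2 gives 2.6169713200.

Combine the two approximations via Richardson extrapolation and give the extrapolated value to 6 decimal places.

Order 2 gives 2^r = 4 and 2^r − 1 = 3.
Difference of the inputs: 2.6169713200 − 2.6200433200 = -0.0030720000
Divide by 2^2 − 1 = 3: (-0.0030720000)/3 = -0.0010240000
R = A(h/2) + (A(h/2) − A(h))/3 = 2.6169713200 − 0.0010240000 = 2.6159473200

2.615947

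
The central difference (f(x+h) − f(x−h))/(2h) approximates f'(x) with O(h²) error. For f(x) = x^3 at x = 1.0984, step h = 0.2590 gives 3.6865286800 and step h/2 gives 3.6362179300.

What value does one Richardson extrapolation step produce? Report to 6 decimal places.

3.619448

Method order is 2; weight 2^2 = 4.
Difference of the inputs: 3.6362179300 − 3.6865286800 = -0.0503107500
Divide by 2^2 − 1 = 3: (-0.0503107500)/3 = -0.0167702500
R = A(h/2) + (A(h/2) − A(h))/3 = 3.6362179300 − 0.0167702500 = 3.6194476800
Gap between inputs: 5.031e-02; correction applied: −0.0167702500.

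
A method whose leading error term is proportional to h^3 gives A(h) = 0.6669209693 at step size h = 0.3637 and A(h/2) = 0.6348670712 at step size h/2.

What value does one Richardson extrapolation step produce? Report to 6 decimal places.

Method order is 3; weight 2^3 = 8.
8·0.6348670712 = 5.0789365696; 5.0789365696 − 0.6669209693 = 4.4120156003
Denominator 8 − 1 = 7.
Extrapolated: 4.4120156003 / 7 = 0.6302879429

0.630288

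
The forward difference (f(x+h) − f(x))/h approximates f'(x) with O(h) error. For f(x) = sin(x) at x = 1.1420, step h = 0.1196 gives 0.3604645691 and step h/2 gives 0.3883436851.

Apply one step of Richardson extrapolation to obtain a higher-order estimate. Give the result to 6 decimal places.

0.416223

The method has order 1: 2^1 = 2.
A(h/2) − A(h) = 0.3883436851 − 0.3604645691 = 0.0278791160
Divide by 2^1 − 1 = 1: 0.0278791160/1 = 0.0278791160
R = A(h/2) + (A(h/2) − A(h))/1 = 0.3883436851 + 0.0278791160 = 0.4162228011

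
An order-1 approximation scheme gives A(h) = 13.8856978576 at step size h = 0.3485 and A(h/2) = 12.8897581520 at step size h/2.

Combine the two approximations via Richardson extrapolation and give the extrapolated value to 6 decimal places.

11.893818

Order 1 gives 2^r = 2 and 2^r − 1 = 1.
Top: 2(12.8897581520) − (13.8856978576) = 11.8938184464
11.8938184464 ÷ 1 = 11.8938184464
Gap between inputs: 9.959e-01; correction applied: −0.9959397056.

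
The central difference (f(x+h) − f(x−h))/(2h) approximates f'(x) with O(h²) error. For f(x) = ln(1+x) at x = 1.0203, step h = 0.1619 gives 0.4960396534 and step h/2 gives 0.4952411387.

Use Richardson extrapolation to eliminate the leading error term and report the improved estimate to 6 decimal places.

r = 2: numerator weight 4, denominator 3.
4·0.4952411387 = 1.9809645548; subtract 0.4960396534 → 1.4849249014
R = 1.4849249014/3 = 0.4949749671
Gap between inputs: 7.985e-04; correction applied: −0.0002661716.

0.494975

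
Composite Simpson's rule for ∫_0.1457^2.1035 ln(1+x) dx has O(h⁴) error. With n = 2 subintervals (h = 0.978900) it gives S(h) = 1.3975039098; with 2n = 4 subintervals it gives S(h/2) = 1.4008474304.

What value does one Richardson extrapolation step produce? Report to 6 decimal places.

Leading term ∝ h^4; use weight 16 = 2^4.
16×1.4008474304 = 22.4135588864; subtract 1.3975039098 → 21.0160549766
(16×1.4008474304 − 1.3975039098)/(16 − 1) = 1.4010703318

1.401070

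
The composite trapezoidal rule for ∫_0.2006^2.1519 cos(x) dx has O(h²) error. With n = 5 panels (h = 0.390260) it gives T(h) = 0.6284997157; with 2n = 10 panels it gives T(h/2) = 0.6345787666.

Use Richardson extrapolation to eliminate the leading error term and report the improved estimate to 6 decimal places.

0.636605

r = 2: numerator weight 4, denominator 3.
Top: 4(0.6345787666) − (0.6284997157) = 1.9098153507
Denominator 4 − 1 = 3.
(4×0.6345787666 − 0.6284997157)/(4 − 1) = 0.6366051169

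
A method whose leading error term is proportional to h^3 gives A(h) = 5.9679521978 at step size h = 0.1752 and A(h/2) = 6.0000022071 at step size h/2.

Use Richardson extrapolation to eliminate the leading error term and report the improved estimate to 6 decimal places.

Order 3 gives 2^r = 8 and 2^r − 1 = 7.
8*6.0000022071 = 48.0000176568; subtract 5.9679521978 → 42.0320654590
R = 42.0320654590/7 = 6.0045807799
Shift from A(h/2): +0.0045785728.

6.004581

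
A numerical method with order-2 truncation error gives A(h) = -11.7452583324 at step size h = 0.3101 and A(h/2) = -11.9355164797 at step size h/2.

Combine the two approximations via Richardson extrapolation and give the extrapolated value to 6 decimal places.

Leading term ∝ h^2; use weight 4 = 2^2.
Top: 4(-11.9355164797) − (-11.7452583324) = -35.9968075864
Extrapolated: (-35.9968075864) / 3 = -11.9989358621
Gap between inputs: 1.903e-01; correction applied: −0.0634193824.

-11.998936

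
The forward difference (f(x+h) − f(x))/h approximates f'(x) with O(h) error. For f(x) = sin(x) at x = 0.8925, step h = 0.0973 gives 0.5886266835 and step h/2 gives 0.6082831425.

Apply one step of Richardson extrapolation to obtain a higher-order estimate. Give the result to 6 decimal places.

0.627940

r = 1, so 2^r = 2.
2^1×A(h/2) = 1.2165662850; minus A(h) gives 0.6279396015.
Divide by 2^1 − 1 = 1.
Result: 0.6279396015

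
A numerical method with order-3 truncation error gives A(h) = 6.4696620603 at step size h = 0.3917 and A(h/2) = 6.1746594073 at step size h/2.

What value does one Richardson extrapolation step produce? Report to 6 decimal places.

r = 3: numerator weight 8, denominator 7.
Weighted: 49.3972752584 − 6.4696620603 = 42.9276131981
Extrapolated: 42.9276131981 / 7 = 6.1325161712

6.132516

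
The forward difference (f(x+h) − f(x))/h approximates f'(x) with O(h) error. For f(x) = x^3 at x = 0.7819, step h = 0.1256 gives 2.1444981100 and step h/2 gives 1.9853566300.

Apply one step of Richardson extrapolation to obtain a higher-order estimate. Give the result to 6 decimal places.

r = 1: numerator weight 2, denominator 1.
2*1.9853566300 = 3.9707132600; 3.9707132600 − 2.1444981100 = 1.8262151500
Extrapolated: 1.8262151500 / 1 = 1.8262151500
Gap between inputs: 1.591e-01; correction applied: −0.1591414800.

1.826215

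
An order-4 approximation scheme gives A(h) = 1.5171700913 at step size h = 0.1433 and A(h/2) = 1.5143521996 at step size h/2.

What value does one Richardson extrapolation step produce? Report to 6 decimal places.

1.514164

Method order is 4; weight 2^4 = 16.
Top: 16(1.5143521996) − (1.5171700913) = 22.7124651023
Divide by 2^4 − 1 = 15.
Result: 1.5141643402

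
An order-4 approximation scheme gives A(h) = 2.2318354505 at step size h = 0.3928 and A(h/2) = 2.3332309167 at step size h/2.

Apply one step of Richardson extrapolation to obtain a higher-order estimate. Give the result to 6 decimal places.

Order 4 gives 2^r = 16 and 2^r − 1 = 15.
2^4 × A(h/2) = 37.3316946672; minus A(h) gives 35.0998592167.
Divide by 2^4 − 1 = 15.
(16 × 2.3332309167 − 2.2318354505)/(16 − 1) = 2.3399906144
Correction |R − A(h/2)| = 6.760e-03; gap |A(h/2) − A(h)| = 1.014e-01.

2.339991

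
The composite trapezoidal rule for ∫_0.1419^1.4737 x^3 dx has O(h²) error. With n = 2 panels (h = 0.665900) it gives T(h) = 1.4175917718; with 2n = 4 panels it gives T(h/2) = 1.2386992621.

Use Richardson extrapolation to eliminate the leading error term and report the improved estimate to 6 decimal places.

Leading term ∝ h^2; use weight 4 = 2^2.
4 × 1.2386992621 − 1.4175917718 = 3.5372052766
3.5372052766 ÷ 3 = 1.1790684255

1.179068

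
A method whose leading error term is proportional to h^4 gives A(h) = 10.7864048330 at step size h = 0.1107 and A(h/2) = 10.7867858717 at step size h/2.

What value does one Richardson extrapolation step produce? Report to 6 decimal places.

10.786811

Order 4 gives 2^r = 16 and 2^r − 1 = 15.
Weighted: 172.5885739472 − 10.7864048330 = 161.8021691142
Divide by 2^4 − 1 = 15.
R = 161.8021691142/15 = 10.7868112743
Gap between inputs: 3.810e-04; correction applied: +0.0000254026.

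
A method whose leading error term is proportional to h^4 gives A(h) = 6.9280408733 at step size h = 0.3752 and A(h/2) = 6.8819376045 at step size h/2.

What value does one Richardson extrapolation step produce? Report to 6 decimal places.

6.878864

Method order is 4; weight 2^4 = 16.
16 × 6.8819376045 − 6.9280408733 = 103.1829607987
Divide by 2^4 − 1 = 15.
103.1829607987 ÷ 15 = 6.8788640532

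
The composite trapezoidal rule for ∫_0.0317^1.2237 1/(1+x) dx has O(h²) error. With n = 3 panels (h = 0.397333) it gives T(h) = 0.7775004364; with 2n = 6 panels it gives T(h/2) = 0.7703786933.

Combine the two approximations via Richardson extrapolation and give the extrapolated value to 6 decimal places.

Error is O(h^2); halving h shrinks it by 2^2 = 4.
Difference of the inputs: 0.7703786933 − 0.7775004364 = -0.0071217431
Divide by 2^2 − 1 = 3: (-0.0071217431)/3 = -0.0023739144
R = 0.7703786933 − 0.0023739144 = 0.7680047789

0.768005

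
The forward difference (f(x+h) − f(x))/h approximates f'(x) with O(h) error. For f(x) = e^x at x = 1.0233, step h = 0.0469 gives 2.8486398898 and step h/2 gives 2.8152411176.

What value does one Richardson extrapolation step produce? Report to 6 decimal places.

Error is O(h^1); halving h shrinks it by 2^1 = 2.
Numerator 2 × A(h/2) − A(h) = 2 × 2.8152411176 − 2.8486398898 = 2.7818423454
Denominator 2 − 1 = 1.
Result: 2.7818423454
Gap between inputs: 3.340e-02; correction applied: −0.0333987722.

2.781842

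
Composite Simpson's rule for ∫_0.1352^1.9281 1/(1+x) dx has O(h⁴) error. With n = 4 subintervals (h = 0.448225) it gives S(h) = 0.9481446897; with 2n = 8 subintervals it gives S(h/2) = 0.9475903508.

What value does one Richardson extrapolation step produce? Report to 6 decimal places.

0.947553

Error is O(h^4); halving h shrinks it by 2^4 = 16.
16·0.9475903508 − 0.9481446897 = 14.2133009231
Extrapolated: 14.2133009231 / 15 = 0.9475533949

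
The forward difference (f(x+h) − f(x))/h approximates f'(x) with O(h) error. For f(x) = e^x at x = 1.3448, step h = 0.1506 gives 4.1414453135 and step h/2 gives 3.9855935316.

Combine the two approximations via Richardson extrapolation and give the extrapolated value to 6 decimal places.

3.829742

The method has order 1: 2^1 = 2.
Top: 2(3.9855935316) − (4.1414453135) = 3.8297417497
Denominator 2 − 1 = 1.
(2 × 3.9855935316 − 4.1414453135)/(2 − 1) = 3.8297417497
Correction |R − A(h/2)| = 1.559e-01; gap |A(h/2) − A(h)| = 1.559e-01.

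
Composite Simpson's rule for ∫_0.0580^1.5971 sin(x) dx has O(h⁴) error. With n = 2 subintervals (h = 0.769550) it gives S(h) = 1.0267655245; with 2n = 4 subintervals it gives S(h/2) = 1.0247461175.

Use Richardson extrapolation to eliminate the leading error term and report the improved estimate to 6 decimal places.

1.024611

With r = 4 the leading error scales as h^4, so the weight is 2^4 = 16.
Weighted: 16.3959378800 − 1.0267655245 = 15.3691723555
Denominator 16 − 1 = 15.
R = 15.3691723555/15 = 1.0246114904
Shift from A(h/2): −0.0001346271.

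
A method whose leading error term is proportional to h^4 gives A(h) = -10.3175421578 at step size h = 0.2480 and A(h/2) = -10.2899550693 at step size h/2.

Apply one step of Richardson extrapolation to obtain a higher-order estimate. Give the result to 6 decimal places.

Order 4 gives 2^r = 16 and 2^r − 1 = 15.
16*(-10.2899550693) = -164.6392811088; subtract (-10.3175421578) → -154.3217389510
Extrapolated: (-154.3217389510) / 15 = -10.2881159301
Shift from A(h/2): +0.0018391392.

-10.288116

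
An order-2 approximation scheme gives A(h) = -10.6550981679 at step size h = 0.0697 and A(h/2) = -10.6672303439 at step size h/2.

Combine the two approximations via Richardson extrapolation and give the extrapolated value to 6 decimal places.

-10.671274

Leading term ∝ h^2; use weight 4 = 2^2.
Numerator 4*A(h/2) − A(h) = 4*(-10.6672303439) − (-10.6550981679) = -32.0138232077
Divide by 2^2 − 1 = 3.
(-32.0138232077) ÷ 3 = -10.6712744026
Gap between inputs: 1.213e-02; correction applied: −0.0040440587.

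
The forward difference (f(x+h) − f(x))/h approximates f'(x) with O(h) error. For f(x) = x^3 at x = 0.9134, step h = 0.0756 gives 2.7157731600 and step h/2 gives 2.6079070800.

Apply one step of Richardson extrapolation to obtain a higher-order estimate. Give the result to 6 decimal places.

2.500041

Method order is 1; weight 2^1 = 2.
Top: 2(2.6079070800) − (2.7157731600) = 2.5000410000
Divide by 2^1 − 1 = 1.
R = 2.5000410000/1 = 2.5000410000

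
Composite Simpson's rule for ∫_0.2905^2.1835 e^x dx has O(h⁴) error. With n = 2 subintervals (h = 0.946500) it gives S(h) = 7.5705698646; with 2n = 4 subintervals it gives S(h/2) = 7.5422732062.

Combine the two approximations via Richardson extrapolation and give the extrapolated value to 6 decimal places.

7.540387

Error is O(h^4); halving h shrinks it by 2^4 = 16.
Top: 16(7.5422732062) − (7.5705698646) = 113.1058014346
(16·7.5422732062 − 7.5705698646)/(16 − 1) = 7.5403867623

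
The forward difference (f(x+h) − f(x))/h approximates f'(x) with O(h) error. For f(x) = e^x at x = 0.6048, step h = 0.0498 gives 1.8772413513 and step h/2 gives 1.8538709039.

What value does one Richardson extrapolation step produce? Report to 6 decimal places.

1.830500

Error is O(h^1); halving h shrinks it by 2^1 = 2.
2 × 1.8538709039 = 3.7077418078; 3.7077418078 − 1.8772413513 = 1.8305004565
R = 1.8305004565/1 = 1.8305004565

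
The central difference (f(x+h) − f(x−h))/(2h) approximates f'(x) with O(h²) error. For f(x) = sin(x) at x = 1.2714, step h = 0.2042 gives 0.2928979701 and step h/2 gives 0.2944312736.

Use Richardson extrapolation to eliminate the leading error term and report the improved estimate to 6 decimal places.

Leading term ∝ h^2; use weight 4 = 2^2.
Weighted: 1.1777250944 − 0.2928979701 = 0.8848271243
0.8848271243 ÷ 3 = 0.2949423748
Gap between inputs: 1.533e-03; correction applied: +0.0005111012.

0.294942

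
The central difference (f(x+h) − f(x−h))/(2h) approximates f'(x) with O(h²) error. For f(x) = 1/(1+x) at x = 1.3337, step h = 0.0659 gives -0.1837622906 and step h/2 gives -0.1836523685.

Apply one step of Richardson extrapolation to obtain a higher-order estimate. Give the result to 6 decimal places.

Leading term ∝ h^2; use weight 4 = 2^2.
Weighted: (-0.7346094740) − (-0.1837622906) = -0.5508471834
Extrapolated: (-0.5508471834) / 3 = -0.1836157278

-0.183616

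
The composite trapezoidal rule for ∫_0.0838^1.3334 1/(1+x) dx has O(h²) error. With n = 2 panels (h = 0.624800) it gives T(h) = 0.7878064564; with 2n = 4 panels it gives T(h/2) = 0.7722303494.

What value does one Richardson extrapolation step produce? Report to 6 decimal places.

0.767038

Method order is 2; weight 2^2 = 4.
4·0.7722303494 = 3.0889213976; subtract 0.7878064564 → 2.3011149412
Divide by 2^2 − 1 = 3.
R = 2.3011149412/3 = 0.7670383137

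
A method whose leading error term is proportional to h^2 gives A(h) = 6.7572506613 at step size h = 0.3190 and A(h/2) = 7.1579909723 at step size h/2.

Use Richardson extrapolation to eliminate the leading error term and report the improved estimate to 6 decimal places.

7.291571

Error is O(h^2); halving h shrinks it by 2^2 = 4.
Difference of the inputs: 7.1579909723 − 6.7572506613 = 0.4007403110
Correction (A(h/2) − A(h))/(4 − 1) = 0.4007403110/3 = 0.1335801037
R = 7.1579909723 + 0.1335801037 = 7.2915710760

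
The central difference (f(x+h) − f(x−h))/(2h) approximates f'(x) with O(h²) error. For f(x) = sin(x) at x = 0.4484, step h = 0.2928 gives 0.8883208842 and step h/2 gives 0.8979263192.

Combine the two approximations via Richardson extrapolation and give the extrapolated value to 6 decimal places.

r = 2: numerator weight 4, denominator 3.
4*0.8979263192 − 0.8883208842 = 2.7033843926
Divide by 2^2 − 1 = 3.
Extrapolated: 2.7033843926 / 3 = 0.9011281309

0.901128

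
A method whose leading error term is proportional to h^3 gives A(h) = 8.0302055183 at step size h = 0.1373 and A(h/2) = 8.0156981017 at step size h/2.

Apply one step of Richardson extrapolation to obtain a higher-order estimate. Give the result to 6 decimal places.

8.013626

r = 3, so 2^r = 8.
8×8.0156981017 − 8.0302055183 = 56.0953792953
Divide by 2^3 − 1 = 7.
Result: 8.0136256136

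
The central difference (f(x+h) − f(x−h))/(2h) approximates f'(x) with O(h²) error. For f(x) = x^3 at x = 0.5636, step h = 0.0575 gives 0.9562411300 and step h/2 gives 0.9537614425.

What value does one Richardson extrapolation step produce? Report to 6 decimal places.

Leading term ∝ h^2; use weight 4 = 2^2.
Difference of the inputs: 0.9537614425 − 0.9562411300 = -0.0024796875
Correction (A(h/2) − A(h))/(4 − 1) = (-0.0024796875)/3 = -0.0008265625
R = A(h/2) + (A(h/2) − A(h))/3 = 0.9537614425 − 0.0008265625 = 0.9529348800

0.952935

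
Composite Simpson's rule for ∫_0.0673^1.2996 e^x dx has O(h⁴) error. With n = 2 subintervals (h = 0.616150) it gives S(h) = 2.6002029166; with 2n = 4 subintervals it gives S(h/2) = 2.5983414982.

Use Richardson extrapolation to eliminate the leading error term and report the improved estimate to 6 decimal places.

2.598217

With r = 4 the leading error scales as h^4, so the weight is 2^4 = 16.
Top: 16(2.5983414982) − (2.6002029166) = 38.9732610546
Denominator 16 − 1 = 15.
R = 38.9732610546/15 = 2.5982174036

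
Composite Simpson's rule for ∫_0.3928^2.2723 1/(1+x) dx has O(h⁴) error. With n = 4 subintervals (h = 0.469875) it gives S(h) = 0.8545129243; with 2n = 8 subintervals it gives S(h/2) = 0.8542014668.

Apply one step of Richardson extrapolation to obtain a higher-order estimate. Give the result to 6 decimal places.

0.854181

Leading term ∝ h^4; use weight 16 = 2^4.
Difference of the inputs: 0.8542014668 − 0.8545129243 = -0.0003114575
Correction (A(h/2) − A(h))/(16 − 1) = (-0.0003114575)/15 = -0.0000207638
R = 0.8542014668 − 0.0000207638 = 0.8541807030
Shift from A(h/2): −0.0000207638.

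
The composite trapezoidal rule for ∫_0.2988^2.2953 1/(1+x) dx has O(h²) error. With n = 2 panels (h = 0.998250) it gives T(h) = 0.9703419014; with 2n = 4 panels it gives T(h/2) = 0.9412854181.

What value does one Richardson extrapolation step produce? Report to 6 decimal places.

0.931600

Leading term ∝ h^2; use weight 4 = 2^2.
Numerator 4*A(h/2) − A(h) = 4*0.9412854181 − 0.9703419014 = 2.7947997710
Denominator 4 − 1 = 3.
R = 2.7947997710/3 = 0.9315999237
Correction |R − A(h/2)| = 9.685e-03; gap |A(h/2) − A(h)| = 2.906e-02.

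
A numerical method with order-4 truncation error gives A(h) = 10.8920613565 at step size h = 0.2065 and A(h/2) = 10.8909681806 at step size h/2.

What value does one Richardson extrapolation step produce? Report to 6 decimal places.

10.890895

Method order is 4; weight 2^4 = 16.
2^4 × A(h/2) = 174.2554908896; minus A(h) gives 163.3634295331.
Denominator 16 − 1 = 15.
Result: 10.8908953022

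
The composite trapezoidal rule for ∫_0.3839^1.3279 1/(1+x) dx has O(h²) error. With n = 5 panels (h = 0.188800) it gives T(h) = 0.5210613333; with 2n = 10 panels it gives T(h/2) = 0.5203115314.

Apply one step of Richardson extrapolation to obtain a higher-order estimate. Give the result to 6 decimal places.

r = 2, so 2^r = 4.
Weighted: 2.0812461256 − 0.5210613333 = 1.5601847923
Denominator 4 − 1 = 3.
1.5601847923 ÷ 3 = 0.5200615974

0.520062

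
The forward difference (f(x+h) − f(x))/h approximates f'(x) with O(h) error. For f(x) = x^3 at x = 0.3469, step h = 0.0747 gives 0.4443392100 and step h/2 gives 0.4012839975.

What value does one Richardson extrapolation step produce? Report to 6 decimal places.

r = 1, so 2^r = 2.
Top: 2(0.4012839975) − (0.4443392100) = 0.3582287850
(2·0.4012839975 − 0.4443392100)/(2 − 1) = 0.3582287850

0.358229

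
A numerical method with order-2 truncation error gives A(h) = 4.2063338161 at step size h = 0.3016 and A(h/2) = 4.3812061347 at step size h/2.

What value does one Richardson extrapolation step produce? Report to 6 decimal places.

4.439497

Error is O(h^2); halving h shrinks it by 2^2 = 4.
Top: 4(4.3812061347) − (4.2063338161) = 13.3184907227
13.3184907227 ÷ 3 = 4.4394969076
Shift from A(h/2): +0.0582907729.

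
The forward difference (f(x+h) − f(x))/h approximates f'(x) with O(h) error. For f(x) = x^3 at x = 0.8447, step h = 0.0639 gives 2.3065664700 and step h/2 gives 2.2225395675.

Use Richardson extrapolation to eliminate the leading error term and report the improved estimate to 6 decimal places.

Method order is 1; weight 2^1 = 2.
2*2.2225395675 − 2.3065664700 = 2.1385126650
R = 2.1385126650/1 = 2.1385126650
Gap between inputs: 8.403e-02; correction applied: −0.0840269025.

2.138513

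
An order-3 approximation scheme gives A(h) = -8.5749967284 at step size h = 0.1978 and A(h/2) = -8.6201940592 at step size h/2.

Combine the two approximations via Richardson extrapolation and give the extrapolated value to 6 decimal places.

-8.626651

With r = 3 the leading error scales as h^3, so the weight is 2^3 = 8.
2^3*A(h/2) = -68.9615524736; minus A(h) gives -60.3865557452.
R = (-60.3865557452)/7 = -8.6266508207
Correction |R − A(h/2)| = 6.457e-03; gap |A(h/2) − A(h)| = 4.520e-02.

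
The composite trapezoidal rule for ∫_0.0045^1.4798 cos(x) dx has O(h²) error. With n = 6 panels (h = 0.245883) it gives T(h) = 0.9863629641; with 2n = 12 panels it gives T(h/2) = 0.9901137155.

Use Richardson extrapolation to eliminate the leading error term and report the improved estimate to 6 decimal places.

The method has order 2: 2^2 = 4.
2^2*A(h/2) = 3.9604548620; minus A(h) gives 2.9740918979.
Extrapolated: 2.9740918979 / 3 = 0.9913639660

0.991364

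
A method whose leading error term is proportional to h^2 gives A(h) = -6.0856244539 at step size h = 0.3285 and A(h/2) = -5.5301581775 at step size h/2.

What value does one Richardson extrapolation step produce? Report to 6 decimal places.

The method has order 2: 2^2 = 4.
Difference of the inputs: -5.5301581775 − (-6.0856244539) = 0.5554662764
Divide by 2^2 − 1 = 3: 0.5554662764/3 = 0.1851554255
R = -5.5301581775 + 0.1851554255 = -5.3450027520
Gap between inputs: 5.555e-01; correction applied: +0.1851554255.

-5.345003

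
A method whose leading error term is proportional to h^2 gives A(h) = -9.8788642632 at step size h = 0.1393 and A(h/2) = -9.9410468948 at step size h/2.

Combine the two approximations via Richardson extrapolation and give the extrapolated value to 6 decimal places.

-9.961774

The method has order 2: 2^2 = 4.
Difference of the inputs: -9.9410468948 − (-9.8788642632) = -0.0621826316
Correction (A(h/2) − A(h))/(4 − 1) = (-0.0621826316)/3 = -0.0207275439
R = A(h/2) + (A(h/2) − A(h))/3 = -9.9410468948 − 0.0207275439 = -9.9617744387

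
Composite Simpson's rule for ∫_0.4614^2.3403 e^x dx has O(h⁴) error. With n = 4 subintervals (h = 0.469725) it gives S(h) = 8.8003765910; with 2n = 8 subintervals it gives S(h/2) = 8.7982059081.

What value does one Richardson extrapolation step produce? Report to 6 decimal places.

With r = 4 the leading error scales as h^4, so the weight is 2^4 = 16.
16·8.7982059081 = 140.7712945296; 140.7712945296 − 8.8003765910 = 131.9709179386
Divide by 2^4 − 1 = 15.
131.9709179386 ÷ 15 = 8.7980611959
Shift from A(h/2): −0.0001447122.

8.798061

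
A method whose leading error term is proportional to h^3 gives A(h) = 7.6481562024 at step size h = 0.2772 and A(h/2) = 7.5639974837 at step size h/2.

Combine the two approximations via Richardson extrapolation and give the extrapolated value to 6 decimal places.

7.551975

The method has order 3: 2^3 = 8.
8*7.5639974837 − 7.6481562024 = 52.8638236672
Extrapolated: 52.8638236672 / 7 = 7.5519748096
Correction |R − A(h/2)| = 1.202e-02; gap |A(h/2) − A(h)| = 8.416e-02.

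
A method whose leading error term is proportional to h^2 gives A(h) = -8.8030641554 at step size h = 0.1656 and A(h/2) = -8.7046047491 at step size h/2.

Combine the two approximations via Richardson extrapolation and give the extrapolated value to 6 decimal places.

-8.671785

With r = 2 the leading error scales as h^2, so the weight is 2^2 = 4.
Top: 4(-8.7046047491) − (-8.8030641554) = -26.0153548410
Divide by 2^2 − 1 = 3.
(-26.0153548410) ÷ 3 = -8.6717849470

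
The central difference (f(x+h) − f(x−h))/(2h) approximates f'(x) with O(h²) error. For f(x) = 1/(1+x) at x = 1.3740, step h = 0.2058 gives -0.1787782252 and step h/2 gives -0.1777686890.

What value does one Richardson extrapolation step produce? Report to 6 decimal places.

Method order is 2; weight 2^2 = 4.
4×(-0.1777686890) = -0.7110747560; (-0.7110747560) − (-0.1787782252) = -0.5322965308
Extrapolated: (-0.5322965308) / 3 = -0.1774321769
Shift from A(h/2): +0.0003365121.

-0.177432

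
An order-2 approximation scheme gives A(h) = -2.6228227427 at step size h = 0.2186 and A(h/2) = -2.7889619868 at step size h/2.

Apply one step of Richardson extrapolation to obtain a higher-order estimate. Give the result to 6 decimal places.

-2.844342

r = 2: numerator weight 4, denominator 3.
4*(-2.7889619868) = -11.1558479472; (-11.1558479472) − (-2.6228227427) = -8.5330252045
Denominator 4 − 1 = 3.
Extrapolated: (-8.5330252045) / 3 = -2.8443417348
Gap between inputs: 1.661e-01; correction applied: −0.0553797480.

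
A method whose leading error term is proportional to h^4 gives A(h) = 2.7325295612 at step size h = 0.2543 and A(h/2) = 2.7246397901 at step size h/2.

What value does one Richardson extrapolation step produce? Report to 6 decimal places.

With r = 4 the leading error scales as h^4, so the weight is 2^4 = 16.
A(h/2) − A(h) = 2.7246397901 − 2.7325295612 = -0.0078897711
Divide by 2^4 − 1 = 15: (-0.0078897711)/15 = -0.0005259847
R = A(h/2) + (A(h/2) − A(h))/15 = 2.7246397901 − 0.0005259847 = 2.7241138054
Shift from A(h/2): −0.0005259847.

2.724114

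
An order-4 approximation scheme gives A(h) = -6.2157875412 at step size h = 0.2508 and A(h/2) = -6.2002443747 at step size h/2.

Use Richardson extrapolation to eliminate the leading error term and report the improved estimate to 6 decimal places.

-6.199208

Leading term ∝ h^4; use weight 16 = 2^4.
Numerator 16*A(h/2) − A(h) = 16*(-6.2002443747) − (-6.2157875412) = -92.9881224540
Denominator 16 − 1 = 15.
R = (-92.9881224540)/15 = -6.1992081636
Shift from A(h/2): +0.0010362111.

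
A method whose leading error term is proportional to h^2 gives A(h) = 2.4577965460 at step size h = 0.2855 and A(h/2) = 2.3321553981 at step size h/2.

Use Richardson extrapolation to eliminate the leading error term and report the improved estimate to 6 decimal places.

2.290275

Error is O(h^2); halving h shrinks it by 2^2 = 4.
4·2.3321553981 = 9.3286215924; 9.3286215924 − 2.4577965460 = 6.8708250464
6.8708250464 ÷ 3 = 2.2902750155
Gap between inputs: 1.256e-01; correction applied: −0.0418803826.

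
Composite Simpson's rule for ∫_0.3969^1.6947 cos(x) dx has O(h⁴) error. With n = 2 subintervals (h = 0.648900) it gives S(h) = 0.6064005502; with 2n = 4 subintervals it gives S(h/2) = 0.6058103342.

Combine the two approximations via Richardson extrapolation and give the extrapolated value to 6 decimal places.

Method order is 4; weight 2^4 = 16.
Numerator 16 × A(h/2) − A(h) = 16 × 0.6058103342 − 0.6064005502 = 9.0865647970
9.0865647970 ÷ 15 = 0.6057709865
Gap between inputs: 5.902e-04; correction applied: −0.0000393477.

0.605771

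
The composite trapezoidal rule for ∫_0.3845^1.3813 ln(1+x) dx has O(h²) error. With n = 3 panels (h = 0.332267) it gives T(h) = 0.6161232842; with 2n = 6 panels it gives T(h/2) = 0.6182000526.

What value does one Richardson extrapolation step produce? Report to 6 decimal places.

0.618892

Order 2 gives 2^r = 4 and 2^r − 1 = 3.
2^2 × A(h/2) = 2.4728002104; minus A(h) gives 1.8566769262.
Extrapolated: 1.8566769262 / 3 = 0.6188923087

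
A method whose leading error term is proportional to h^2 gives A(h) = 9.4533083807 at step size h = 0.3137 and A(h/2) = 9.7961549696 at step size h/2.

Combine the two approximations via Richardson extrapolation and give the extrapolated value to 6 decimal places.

With r = 2 the leading error scales as h^2, so the weight is 2^2 = 4.
2^2 × A(h/2) = 39.1846198784; minus A(h) gives 29.7313114977.
Extrapolated: 29.7313114977 / 3 = 9.9104371659
Correction |R − A(h/2)| = 1.143e-01; gap |A(h/2) − A(h)| = 3.428e-01.

9.910437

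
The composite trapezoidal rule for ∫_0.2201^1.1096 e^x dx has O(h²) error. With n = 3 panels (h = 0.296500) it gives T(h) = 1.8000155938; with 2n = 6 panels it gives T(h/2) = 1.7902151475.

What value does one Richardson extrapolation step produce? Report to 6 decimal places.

1.786948

Leading term ∝ h^2; use weight 4 = 2^2.
Top: 4(1.7902151475) − (1.8000155938) = 5.3608449962
Denominator 4 − 1 = 3.
5.3608449962 ÷ 3 = 1.7869483321
Gap between inputs: 9.800e-03; correction applied: −0.0032668154.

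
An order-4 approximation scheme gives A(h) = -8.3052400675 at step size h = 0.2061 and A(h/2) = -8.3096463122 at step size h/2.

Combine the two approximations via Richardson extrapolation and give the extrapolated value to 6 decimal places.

-8.309940

The method has order 4: 2^4 = 16.
Top: 16(-8.3096463122) − (-8.3052400675) = -124.6491009277
(16×(-8.3096463122) − (-8.3052400675))/(16 − 1) = -8.3099400618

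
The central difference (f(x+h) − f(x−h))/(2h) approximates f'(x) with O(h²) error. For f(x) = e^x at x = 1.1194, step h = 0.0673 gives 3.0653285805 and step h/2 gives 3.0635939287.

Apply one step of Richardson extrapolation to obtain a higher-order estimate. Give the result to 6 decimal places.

3.063016

Method order is 2; weight 2^2 = 4.
4·3.0635939287 = 12.2543757148; 12.2543757148 − 3.0653285805 = 9.1890471343
Denominator 4 − 1 = 3.
Extrapolated: 9.1890471343 / 3 = 3.0630157114
Shift from A(h/2): −0.0005782173.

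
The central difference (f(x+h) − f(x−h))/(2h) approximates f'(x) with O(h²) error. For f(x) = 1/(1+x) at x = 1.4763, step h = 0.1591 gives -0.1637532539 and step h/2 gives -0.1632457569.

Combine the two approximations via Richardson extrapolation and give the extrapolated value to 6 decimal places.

r = 2: numerator weight 4, denominator 3.
Numerator 4 × A(h/2) − A(h) = 4 × (-0.1632457569) − (-0.1637532539) = -0.4892297737
Divide by 2^2 − 1 = 3.
R = (-0.4892297737)/3 = -0.1630765912
Correction |R − A(h/2)| = 1.692e-04; gap |A(h/2) − A(h)| = 5.075e-04.

-0.163077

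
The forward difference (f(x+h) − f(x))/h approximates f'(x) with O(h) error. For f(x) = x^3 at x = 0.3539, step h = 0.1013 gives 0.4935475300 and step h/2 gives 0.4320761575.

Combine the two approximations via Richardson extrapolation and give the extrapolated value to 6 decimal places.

0.370605

With r = 1 the leading error scales as h^1, so the weight is 2^1 = 2.
2^1*A(h/2) = 0.8641523150; minus A(h) gives 0.3706047850.
Extrapolated: 0.3706047850 / 1 = 0.3706047850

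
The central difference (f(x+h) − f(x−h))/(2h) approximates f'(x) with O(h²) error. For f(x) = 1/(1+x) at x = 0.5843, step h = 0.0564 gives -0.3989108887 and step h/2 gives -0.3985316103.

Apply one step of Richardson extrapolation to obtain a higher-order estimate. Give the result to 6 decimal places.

-0.398405

r = 2: numerator weight 4, denominator 3.
4·(-0.3985316103) = -1.5941264412; (-1.5941264412) − (-0.3989108887) = -1.1952155525
(4·(-0.3985316103) − (-0.3989108887))/(4 − 1) = -0.3984051842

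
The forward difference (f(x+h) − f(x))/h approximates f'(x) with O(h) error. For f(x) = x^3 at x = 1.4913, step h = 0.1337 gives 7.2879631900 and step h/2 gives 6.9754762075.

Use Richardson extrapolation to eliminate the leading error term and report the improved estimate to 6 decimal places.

r = 1, so 2^r = 2.
2 × 6.9754762075 = 13.9509524150; subtract 7.2879631900 → 6.6629892250
Divide by 2^1 − 1 = 1.
So the Richardson estimate is 6.6629892250.

6.662989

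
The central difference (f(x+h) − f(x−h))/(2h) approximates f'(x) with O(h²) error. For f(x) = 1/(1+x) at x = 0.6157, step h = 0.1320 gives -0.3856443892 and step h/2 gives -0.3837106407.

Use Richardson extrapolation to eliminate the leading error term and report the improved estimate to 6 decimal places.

-0.383066

With r = 2 the leading error scales as h^2, so the weight is 2^2 = 4.
4×(-0.3837106407) = -1.5348425628; (-1.5348425628) − (-0.3856443892) = -1.1491981736
(-1.1491981736) ÷ 3 = -0.3830660579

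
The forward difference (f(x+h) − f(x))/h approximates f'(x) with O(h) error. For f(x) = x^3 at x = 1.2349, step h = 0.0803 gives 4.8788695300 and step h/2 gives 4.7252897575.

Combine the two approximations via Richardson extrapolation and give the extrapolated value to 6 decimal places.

Method order is 1; weight 2^1 = 2.
2*4.7252897575 = 9.4505795150; subtract 4.8788695300 → 4.5717099850
Divide by 2^1 − 1 = 1.
(2*4.7252897575 − 4.8788695300)/(2 − 1) = 4.5717099850

4.571710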